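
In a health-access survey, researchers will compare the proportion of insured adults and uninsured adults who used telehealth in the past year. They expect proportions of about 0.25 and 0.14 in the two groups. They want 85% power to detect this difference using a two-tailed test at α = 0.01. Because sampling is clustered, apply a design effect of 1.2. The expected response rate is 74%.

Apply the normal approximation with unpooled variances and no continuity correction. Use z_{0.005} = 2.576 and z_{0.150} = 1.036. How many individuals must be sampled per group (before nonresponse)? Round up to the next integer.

n = (z_{α/2} + z_β)² · [p₁(1−p₁) + p₂(1−p₂)] / (p₁ − p₂)²
  = (2.576 + 1.036)² · (0.25·0.75 + 0.14·0.86) / (0.11)²
  = (3.612)² · (0.1875 + 0.1204) / 0.0121
  = 13.0465 · 0.3079 / 0.0121
  = 331.99
Design effect: 1.2 × 331.99 = 398.38.
Adjust for 74% response: 398.38 / 0.74 = 538.36.
Round up → n = 539 per group.

n = 539 per group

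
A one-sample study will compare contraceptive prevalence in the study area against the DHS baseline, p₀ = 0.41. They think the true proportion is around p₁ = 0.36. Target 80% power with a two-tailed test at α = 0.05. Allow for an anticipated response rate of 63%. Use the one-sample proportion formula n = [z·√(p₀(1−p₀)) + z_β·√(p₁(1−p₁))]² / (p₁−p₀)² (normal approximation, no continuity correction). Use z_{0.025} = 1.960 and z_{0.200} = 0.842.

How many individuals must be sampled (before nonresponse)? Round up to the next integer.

n = [z_{α/2}·√(p₀q₀) + z_β·√(p₁q₁)]² / (p₁ − p₀)²
  = [1.960·√(0.41·0.59) + 0.842·√(0.36·0.64)]² / (-0.05)²
  = [1.960·0.4918 + 0.842·0.4800]² / 0.0025
  = [1.3682]² / 0.0025
  = 748.74
Adjust for 63% response: 748.74 / 0.63 = 1188.47.
Round up → n = 1189.

n = 1189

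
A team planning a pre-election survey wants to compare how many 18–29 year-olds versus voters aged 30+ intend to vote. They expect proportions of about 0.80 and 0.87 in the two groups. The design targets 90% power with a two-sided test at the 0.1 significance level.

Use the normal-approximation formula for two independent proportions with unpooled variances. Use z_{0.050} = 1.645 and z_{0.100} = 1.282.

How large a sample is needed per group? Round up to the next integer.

n = (z_{α/2} + z_β)² · [p₁(1−p₁) + p₂(1−p₂)] / (p₁ − p₂)²
  = (1.645 + 1.282)² · (0.80·0.20 + 0.87·0.13) / (-0.07)²
  = (2.927)² · (0.1600 + 0.1131) / 0.0049
  = 8.5673 · 0.2731 / 0.0049
  = 477.50
Round up → n = 478 per group.

n = 478 per group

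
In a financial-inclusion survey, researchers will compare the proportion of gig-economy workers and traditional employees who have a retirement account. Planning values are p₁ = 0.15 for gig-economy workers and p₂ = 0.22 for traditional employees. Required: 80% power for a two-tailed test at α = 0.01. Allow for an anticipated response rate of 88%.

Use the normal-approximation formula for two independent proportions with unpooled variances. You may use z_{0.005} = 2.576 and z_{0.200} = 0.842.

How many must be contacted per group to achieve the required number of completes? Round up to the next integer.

n = (z_{α/2} + z_β)² · [p₁(1−p₁) + p₂(1−p₂)] / (p₁ − p₂)²
  = (2.576 + 0.842)² · (0.15·0.85 + 0.22·0.78) / (-0.07)²
  = (3.418)² · (0.1275 + 0.1716) / 0.0049
  = 11.6827 · 0.2991 / 0.0049
  = 713.12
Adjust for 88% response: 713.12 / 0.88 = 810.37.
Round up → n = 811 per group.

n = 811 per group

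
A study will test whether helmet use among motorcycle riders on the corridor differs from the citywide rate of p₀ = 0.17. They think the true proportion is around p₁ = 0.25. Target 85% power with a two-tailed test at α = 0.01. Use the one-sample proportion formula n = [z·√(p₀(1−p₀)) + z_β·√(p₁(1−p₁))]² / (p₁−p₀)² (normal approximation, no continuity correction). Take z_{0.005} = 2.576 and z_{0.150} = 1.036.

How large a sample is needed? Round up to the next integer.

n = [z_{α/2}·√(p₀q₀) + z_β·√(p₁q₁)]² / (p₁ − p₀)²
  = [2.576·√(0.17·0.83) + 1.036·√(0.25·0.75)]² / (0.08)²
  = [2.576·0.3756 + 1.036·0.4330]² / 0.0064
  = [1.4162]² / 0.0064
  = 313.39
Round up → n = 314.

n = 314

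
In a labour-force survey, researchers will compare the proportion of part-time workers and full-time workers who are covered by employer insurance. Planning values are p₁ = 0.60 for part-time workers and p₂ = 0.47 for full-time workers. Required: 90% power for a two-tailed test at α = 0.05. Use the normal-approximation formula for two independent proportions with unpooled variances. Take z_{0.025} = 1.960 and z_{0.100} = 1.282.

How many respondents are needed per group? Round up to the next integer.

n = 305 per group

n = (z_{α/2} + z_β)² · [p₁(1−p₁) + p₂(1−p₂)] / (p₁ − p₂)²
  = (1.960 + 1.282)² · (0.60·0.40 + 0.47·0.53) / (0.13)²
  = (3.242)² · (0.2400 + 0.2491) / 0.0169
  = 10.5106 · 0.4891 / 0.0169
  = 304.18
Round up → n = 305 per group.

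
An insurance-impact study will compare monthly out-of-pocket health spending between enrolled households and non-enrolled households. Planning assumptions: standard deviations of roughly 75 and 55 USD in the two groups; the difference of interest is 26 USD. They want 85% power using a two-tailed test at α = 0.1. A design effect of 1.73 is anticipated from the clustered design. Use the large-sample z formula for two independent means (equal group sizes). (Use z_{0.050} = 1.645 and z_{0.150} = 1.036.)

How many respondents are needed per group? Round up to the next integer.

n = 160 per group

n = (z_{α/2} + z_β)² · (σ₁² + σ₂²) / δ²
  = (1.645 + 1.036)² · (75² + 55² = 8650) / 26²
  = 7.1878 · 8650 / 676
  = 91.97
Design effect: 1.73 × 91.97 = 159.11.
Round up → n = 160 per group.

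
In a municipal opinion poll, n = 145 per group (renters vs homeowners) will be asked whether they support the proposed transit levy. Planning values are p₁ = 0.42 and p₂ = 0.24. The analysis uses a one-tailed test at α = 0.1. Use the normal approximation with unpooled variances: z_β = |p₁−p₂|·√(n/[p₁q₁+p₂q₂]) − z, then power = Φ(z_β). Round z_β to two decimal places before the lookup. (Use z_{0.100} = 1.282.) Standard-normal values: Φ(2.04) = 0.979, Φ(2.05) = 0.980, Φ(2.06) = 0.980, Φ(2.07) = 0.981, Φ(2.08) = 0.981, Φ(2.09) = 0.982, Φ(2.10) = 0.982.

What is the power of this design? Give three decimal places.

Power ≈ 0.979

z_β = |p₁−p₂|·√(n/[p₁q₁+p₂q₂]) − z_α
    = 0.18 · √(145/0.4260) − 1.282
    = 0.18 · 18.4493 − 1.282
    = 3.3209 − 1.282 = 2.0389 → 2.04
Power = Φ(2.04) = 0.979.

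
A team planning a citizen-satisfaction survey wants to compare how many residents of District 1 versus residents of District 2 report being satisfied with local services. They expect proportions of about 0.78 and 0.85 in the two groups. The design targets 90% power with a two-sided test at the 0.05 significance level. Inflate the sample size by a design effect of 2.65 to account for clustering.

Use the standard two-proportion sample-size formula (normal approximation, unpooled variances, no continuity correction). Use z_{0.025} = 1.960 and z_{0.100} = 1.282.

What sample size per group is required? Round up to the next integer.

n = (z_{α/2} + z_β)² · [p₁(1−p₁) + p₂(1−p₂)] / (p₁ − p₂)²
  = (1.960 + 1.282)² · (0.78·0.22 + 0.85·0.15) / (-0.07)²
  = (3.242)² · (0.1716 + 0.1275) / 0.0049
  = 10.5106 · 0.2991 / 0.0049
  = 641.57
Design effect: 2.65 × 641.57 = 1700.17.
Round up → n = 1701 per group.

n = 1701 per group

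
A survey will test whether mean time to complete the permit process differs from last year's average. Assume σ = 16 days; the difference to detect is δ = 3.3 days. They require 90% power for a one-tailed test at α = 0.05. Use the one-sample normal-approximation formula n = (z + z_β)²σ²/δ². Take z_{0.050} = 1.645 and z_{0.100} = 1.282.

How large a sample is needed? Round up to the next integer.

n = 202

n = (z_α + z_β)² · σ² / δ²
  = (1.645 + 1.282)² · 16² / 3.3²
  = 8.5673 · 256 / 10.89
  = 201.40
Round up → n = 202.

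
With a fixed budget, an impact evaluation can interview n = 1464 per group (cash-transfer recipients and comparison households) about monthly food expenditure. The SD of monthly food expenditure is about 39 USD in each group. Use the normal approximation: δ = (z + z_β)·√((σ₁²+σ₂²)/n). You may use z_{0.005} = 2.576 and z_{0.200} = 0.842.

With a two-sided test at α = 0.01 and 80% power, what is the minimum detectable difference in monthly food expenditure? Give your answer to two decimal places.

δ = (z_{α/2} + z_β) · √((σ₁²+σ₂²)/n)
  = (2.576 + 0.842) · √(3042/1464)
  = 3.418 · √2.0779
  = 3.418 · 1.4415
  = 4.9270

Minimum detectable difference ≈ 4.93 USD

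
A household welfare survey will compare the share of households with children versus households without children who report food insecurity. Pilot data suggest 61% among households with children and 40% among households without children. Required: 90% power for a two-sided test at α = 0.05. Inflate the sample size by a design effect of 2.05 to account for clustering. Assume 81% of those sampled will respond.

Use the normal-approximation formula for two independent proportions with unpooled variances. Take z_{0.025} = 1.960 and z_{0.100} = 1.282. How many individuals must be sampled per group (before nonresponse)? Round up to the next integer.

n = 289 per group

n = (z_{α/2} + z_β)² · [p₁(1−p₁) + p₂(1−p₂)] / (p₁ − p₂)²
  = (1.960 + 1.282)² · (0.61·0.39 + 0.40·0.60) / (0.21)²
  = (3.242)² · (0.2379 + 0.2400) / 0.0441
  = 10.5106 · 0.4779 / 0.0441
  = 113.90
Design effect: 2.05 × 113.90 = 233.50.
Adjust for 81% response: 233.50 / 0.81 = 288.27.
Round up → n = 289 per group.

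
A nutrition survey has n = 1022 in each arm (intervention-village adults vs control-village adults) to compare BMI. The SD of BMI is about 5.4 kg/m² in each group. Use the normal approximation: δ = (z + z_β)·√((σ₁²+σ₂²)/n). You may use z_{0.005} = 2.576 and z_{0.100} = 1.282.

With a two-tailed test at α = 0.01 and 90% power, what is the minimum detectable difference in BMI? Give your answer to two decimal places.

Minimum detectable difference ≈ 0.92 kg/m²

δ = (z_{α/2} + z_β) · √((σ₁²+σ₂²)/n)
  = (2.576 + 1.282) · √(58.32/1022)
  = 3.858 · √0.05706
  = 3.858 · 0.2389
  = 0.9216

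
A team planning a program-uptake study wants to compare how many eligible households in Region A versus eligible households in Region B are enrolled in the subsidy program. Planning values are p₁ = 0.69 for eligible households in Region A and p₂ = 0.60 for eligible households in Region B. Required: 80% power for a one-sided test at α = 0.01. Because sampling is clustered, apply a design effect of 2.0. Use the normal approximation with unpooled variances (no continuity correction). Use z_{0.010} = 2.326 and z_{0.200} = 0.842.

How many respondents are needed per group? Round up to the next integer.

n = 1125 per group

n = (z_α + z_β)² · [p₁(1−p₁) + p₂(1−p₂)] / (p₁ − p₂)²
  = (2.326 + 0.842)² · (0.69·0.31 + 0.60·0.40) / (0.09)²
  = (3.168)² · (0.2139 + 0.2400) / 0.0081
  = 10.0362 · 0.4539 / 0.0081
  = 562.40
Design effect: 2.0 × 562.40 = 1124.80.
Round up → n = 1125 per group.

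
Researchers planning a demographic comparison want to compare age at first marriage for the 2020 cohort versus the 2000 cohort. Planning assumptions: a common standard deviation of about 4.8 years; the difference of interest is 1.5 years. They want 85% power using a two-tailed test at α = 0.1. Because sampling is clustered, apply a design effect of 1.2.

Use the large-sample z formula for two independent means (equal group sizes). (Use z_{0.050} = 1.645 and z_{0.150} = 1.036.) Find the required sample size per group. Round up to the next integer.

n = (z_{α/2} + z_β)² · (σ₁² + σ₂²) / δ²
  = (1.645 + 1.036)² · (2·4.8² = 46.08) / 1.5²
  = 7.1878 · 46.08 / 2.25
  = 147.21
Design effect: 1.2 × 147.21 = 176.65.
Round up → n = 177 per group.

n = 177 per group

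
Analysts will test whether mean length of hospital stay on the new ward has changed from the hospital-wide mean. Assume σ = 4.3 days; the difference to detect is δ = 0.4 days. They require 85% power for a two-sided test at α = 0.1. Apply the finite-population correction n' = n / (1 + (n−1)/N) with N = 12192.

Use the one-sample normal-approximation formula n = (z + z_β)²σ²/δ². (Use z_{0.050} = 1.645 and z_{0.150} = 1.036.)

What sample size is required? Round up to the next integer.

n = (z_{α/2} + z_β)² · σ² / δ²
  = (1.645 + 1.036)² · 4.3² / 0.4²
  = 7.1878 · 18.49 / 0.16
  = 830.64
Finite-population correction (N = 12192): 830.64 / (1 + (830.64 − 1)/12192) = 777.71.
Round up → n = 778.

n = 778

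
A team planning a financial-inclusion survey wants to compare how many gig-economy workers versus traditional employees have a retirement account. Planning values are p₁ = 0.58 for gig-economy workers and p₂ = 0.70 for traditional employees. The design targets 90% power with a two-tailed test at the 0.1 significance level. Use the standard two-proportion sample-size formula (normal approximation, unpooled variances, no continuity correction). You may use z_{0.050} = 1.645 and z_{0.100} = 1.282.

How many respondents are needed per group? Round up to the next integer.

n = 270 per group

n = (z_{α/2} + z_β)² · [p₁(1−p₁) + p₂(1−p₂)] / (p₁ − p₂)²
  = (1.645 + 1.282)² · (0.58·0.42 + 0.70·0.30) / (-0.12)²
  = (2.927)² · (0.2436 + 0.2100) / 0.0144
  = 8.5673 · 0.4536 / 0.0144
  = 269.87
Round up → n = 270 per group.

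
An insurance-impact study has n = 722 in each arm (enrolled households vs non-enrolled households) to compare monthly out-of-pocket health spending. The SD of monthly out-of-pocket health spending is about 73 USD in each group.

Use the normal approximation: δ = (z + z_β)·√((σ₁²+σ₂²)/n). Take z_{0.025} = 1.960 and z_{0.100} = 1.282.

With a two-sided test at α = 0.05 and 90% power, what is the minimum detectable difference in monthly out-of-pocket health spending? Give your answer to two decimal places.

Minimum detectable difference ≈ 12.46 USD

δ = (z_{α/2} + z_β) · √((σ₁²+σ₂²)/n)
  = (1.960 + 1.282) · √(10658/722)
  = 3.242 · √14.7618
  = 3.242 · 3.8421
  = 12.4561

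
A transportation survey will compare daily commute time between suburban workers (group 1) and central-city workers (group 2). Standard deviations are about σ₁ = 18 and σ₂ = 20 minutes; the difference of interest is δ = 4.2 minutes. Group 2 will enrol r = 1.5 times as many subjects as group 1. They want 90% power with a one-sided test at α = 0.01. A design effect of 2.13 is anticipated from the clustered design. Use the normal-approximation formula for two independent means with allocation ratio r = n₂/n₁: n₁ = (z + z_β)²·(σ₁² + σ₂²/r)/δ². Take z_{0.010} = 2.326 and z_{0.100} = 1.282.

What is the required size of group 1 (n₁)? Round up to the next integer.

n₁ = (z_α + z_β)² · (σ₁² + σ₂²/r) / δ²
   = (2.326 + 1.282)² · (18² + 20²/1.5) / 4.2²
   = 13.0177 · (324 + 266.6667) / 17.64
   = 13.0177 · 590.6667 / 17.64
   = 435.89
Design effect: 2.13 × 435.89 = 928.45.
Round up → n₁ = 929; n₂ = r·n₁ = 1.5 × 929 = 1394.

n₁ = 929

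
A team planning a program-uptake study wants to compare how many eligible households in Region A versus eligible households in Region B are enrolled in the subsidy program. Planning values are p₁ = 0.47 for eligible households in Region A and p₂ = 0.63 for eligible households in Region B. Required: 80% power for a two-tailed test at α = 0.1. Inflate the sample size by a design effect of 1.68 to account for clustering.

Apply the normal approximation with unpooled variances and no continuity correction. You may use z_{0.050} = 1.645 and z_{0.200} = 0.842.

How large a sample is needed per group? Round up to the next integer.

n = 196 per group

n = (z_{α/2} + z_β)² · [p₁(1−p₁) + p₂(1−p₂)] / (p₁ − p₂)²
  = (1.645 + 0.842)² · (0.47·0.53 + 0.63·0.37) / (-0.16)²
  = (2.487)² · (0.2491 + 0.2331) / 0.0256
  = 6.1852 · 0.4822 / 0.0256
  = 116.50
Design effect: 1.68 × 116.50 = 195.73.
Round up → n = 196 per group.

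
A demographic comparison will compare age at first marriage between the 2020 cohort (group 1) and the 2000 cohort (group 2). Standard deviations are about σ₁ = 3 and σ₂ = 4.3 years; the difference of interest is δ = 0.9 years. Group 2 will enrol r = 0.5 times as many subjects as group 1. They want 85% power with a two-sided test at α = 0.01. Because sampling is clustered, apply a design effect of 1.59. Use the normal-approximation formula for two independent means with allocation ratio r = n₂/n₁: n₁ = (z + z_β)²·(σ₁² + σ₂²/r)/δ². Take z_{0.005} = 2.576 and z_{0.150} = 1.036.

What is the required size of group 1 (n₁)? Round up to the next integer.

n₁ = 1178

n₁ = (z_{α/2} + z_β)² · (σ₁² + σ₂²/r) / δ²
   = (2.576 + 1.036)² · (3² + 4.3²/0.5) / 0.9²
   = 13.0465 · (9 + 36.98) / 0.81
   = 13.0465 · 45.98 / 0.81
   = 740.59
Design effect: 1.59 × 740.59 = 1177.54.
Round up → n₁ = 1178; n₂ = r·n₁ = 0.5 × 1178 = 589.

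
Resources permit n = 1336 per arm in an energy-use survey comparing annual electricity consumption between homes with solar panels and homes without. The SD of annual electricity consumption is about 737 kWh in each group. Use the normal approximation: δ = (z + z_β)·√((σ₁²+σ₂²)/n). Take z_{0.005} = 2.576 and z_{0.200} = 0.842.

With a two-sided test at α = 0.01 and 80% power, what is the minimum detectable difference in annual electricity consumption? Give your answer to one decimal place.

Minimum detectable difference ≈ 97.5 kWh

δ = (z_{α/2} + z_β) · √((σ₁²+σ₂²)/n)
  = (2.576 + 0.842) · √(1086338/1336)
  = 3.418 · √813.1272
  = 3.418 · 28.5154
  = 97.4656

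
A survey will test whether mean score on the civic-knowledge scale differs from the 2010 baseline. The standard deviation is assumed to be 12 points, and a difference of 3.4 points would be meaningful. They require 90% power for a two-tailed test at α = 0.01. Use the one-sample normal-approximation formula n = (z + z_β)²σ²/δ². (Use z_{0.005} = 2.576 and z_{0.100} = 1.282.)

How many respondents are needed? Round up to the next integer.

n = (z_{α/2} + z_β)² · σ² / δ²
  = (2.576 + 1.282)² · 12² / 3.4²
  = 14.8842 · 144 / 11.56
  = 185.41
Round up → n = 186.

n = 186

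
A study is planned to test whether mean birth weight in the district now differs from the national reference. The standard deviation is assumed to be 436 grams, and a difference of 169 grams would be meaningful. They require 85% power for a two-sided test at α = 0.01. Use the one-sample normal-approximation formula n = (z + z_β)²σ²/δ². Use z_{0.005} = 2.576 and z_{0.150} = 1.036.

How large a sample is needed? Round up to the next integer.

n = 87

n = (z_{α/2} + z_β)² · σ² / δ²
  = (2.576 + 1.036)² · 436² / 169²
  = 13.0465 · 190096 / 28561
  = 86.84
Round up → n = 87.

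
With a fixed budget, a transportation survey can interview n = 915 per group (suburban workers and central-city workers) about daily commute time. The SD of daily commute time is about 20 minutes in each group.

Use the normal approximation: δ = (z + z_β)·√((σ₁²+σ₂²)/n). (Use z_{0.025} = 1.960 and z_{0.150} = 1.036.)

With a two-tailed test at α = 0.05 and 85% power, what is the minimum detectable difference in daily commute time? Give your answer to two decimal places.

Minimum detectable difference ≈ 2.80 minutes

δ = (z_{α/2} + z_β) · √((σ₁²+σ₂²)/n)
  = (1.960 + 1.036) · √(800/915)
  = 2.996 · √0.87432
  = 2.996 · 0.9350
  = 2.8014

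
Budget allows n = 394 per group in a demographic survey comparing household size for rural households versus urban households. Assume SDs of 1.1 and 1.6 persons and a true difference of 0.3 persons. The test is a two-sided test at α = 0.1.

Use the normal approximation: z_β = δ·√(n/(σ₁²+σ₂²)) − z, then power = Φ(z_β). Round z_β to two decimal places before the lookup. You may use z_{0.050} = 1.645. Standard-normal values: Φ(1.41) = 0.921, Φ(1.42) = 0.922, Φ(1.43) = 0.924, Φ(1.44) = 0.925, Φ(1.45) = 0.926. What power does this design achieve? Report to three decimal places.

Power ≈ 0.922

z_β = δ·√(n/(σ₁²+σ₂²)) − z_{α/2}
    = 0.3 · √(394/3.77) − 1.645
    = 0.3 · 10.22298 − 1.645
    = 3.0669 − 1.645 = 1.4219 → 1.42
Power = Φ(1.42) = 0.922.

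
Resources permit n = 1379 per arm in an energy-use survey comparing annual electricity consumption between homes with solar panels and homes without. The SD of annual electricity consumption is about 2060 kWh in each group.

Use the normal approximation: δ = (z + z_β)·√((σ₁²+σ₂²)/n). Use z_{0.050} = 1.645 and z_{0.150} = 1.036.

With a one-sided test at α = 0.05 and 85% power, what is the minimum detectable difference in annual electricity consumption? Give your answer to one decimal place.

δ = (z_α + z_β) · √((σ₁²+σ₂²)/n)
  = (1.645 + 1.036) · √(8487200/1379)
  = 2.681 · √6154.6
  = 2.681 · 78.4513
  = 210.3279

Minimum detectable difference ≈ 210.3 kWh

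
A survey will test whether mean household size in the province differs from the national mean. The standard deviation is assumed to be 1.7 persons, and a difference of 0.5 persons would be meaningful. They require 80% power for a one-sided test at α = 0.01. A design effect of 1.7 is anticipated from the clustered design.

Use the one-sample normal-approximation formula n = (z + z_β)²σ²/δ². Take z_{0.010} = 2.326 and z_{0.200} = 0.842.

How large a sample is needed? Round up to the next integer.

n = 198

n = (z_α + z_β)² · σ² / δ²
  = (2.326 + 0.842)² · 1.7² / 0.5²
  = 10.0362 · 2.89 / 0.25
  = 116.02
Design effect: 1.7 × 116.02 = 197.23.
Round up → n = 198.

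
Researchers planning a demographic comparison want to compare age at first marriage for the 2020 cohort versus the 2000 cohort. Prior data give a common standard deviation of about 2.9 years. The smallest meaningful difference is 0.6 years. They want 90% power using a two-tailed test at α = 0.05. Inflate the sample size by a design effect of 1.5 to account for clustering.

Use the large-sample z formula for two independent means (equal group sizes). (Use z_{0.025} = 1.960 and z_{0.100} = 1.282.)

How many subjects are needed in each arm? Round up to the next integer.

n = 737 per group

n = (z_{α/2} + z_β)² · (σ₁² + σ₂²) / δ²
  = (1.960 + 1.282)² · (2·2.9² = 16.82) / 0.6²
  = 10.5106 · 16.82 / 0.36
  = 491.08
Design effect: 1.5 × 491.08 = 736.62.
Round up → n = 737 per group.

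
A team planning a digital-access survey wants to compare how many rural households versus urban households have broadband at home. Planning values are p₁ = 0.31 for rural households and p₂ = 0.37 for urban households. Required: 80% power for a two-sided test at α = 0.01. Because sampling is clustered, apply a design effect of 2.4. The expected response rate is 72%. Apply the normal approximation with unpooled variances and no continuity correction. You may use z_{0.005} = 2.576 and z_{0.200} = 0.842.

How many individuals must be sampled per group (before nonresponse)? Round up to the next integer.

n = (z_{α/2} + z_β)² · [p₁(1−p₁) + p₂(1−p₂)] / (p₁ − p₂)²
  = (2.576 + 0.842)² · (0.31·0.69 + 0.37·0.63) / (-0.06)²
  = (3.418)² · (0.2139 + 0.2331) / 0.0036
  = 11.6827 · 0.4470 / 0.0036
  = 1450.60
Design effect: 2.4 × 1450.60 = 3481.45.
Adjust for 72% response: 3481.45 / 0.72 = 4835.35.
Round up → n = 4836 per group.

n = 4836 per group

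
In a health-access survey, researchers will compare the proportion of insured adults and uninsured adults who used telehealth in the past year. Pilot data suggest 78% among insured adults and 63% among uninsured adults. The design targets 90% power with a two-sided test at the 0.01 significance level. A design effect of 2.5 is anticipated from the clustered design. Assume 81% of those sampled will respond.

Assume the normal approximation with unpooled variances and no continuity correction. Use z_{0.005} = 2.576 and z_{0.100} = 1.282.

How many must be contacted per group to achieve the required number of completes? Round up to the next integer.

n = (z_{α/2} + z_β)² · [p₁(1−p₁) + p₂(1−p₂)] / (p₁ − p₂)²
  = (2.576 + 1.282)² · (0.78·0.22 + 0.63·0.37) / (0.15)²
  = (3.858)² · (0.1716 + 0.2331) / 0.0225
  = 14.8842 · 0.4047 / 0.0225
  = 267.72
Design effect: 2.5 × 267.72 = 669.29.
Adjust for 81% response: 669.29 / 0.81 = 826.29.
Round up → n = 827 per group.

n = 827 per group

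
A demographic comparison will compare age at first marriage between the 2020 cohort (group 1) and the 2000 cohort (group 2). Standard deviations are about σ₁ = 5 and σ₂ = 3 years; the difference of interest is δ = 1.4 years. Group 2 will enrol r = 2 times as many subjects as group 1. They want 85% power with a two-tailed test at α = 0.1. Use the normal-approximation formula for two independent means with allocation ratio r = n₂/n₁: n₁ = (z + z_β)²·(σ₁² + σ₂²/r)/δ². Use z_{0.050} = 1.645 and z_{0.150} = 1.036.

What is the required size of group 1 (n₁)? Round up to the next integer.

n₁ = (z_{α/2} + z_β)² · (σ₁² + σ₂²/r) / δ²
   = (1.645 + 1.036)² · (5² + 3²/2) / 1.4²
   = 7.1878 · (25 + 4.5) / 1.96
   = 7.1878 · 29.5 / 1.96
   = 108.18
Round up → n₁ = 109; n₂ = r·n₁ = 2 × 109 = 218.

n₁ = 109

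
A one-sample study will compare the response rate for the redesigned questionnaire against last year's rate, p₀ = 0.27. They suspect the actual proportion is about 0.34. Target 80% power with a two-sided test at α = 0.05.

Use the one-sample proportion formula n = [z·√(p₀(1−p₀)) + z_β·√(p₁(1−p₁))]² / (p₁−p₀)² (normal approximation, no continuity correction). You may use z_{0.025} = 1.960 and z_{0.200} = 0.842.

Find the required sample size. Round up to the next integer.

n = [z_{α/2}·√(p₀q₀) + z_β·√(p₁q₁)]² / (p₁ − p₀)²
  = [1.960·√(0.27·0.73) + 0.842·√(0.34·0.66)]² / (0.07)²
  = [1.960·0.4440 + 0.842·0.4737]² / 0.0049
  = [1.2690]² / 0.0049
  = 328.66
Round up → n = 329.

n = 329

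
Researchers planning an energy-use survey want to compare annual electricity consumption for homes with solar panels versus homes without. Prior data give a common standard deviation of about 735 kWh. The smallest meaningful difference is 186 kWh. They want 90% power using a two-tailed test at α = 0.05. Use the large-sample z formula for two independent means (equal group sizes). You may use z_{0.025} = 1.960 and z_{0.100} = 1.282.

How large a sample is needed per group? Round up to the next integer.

n = 329 per group

n = (z_{α/2} + z_β)² · (σ₁² + σ₂²) / δ²
  = (1.960 + 1.282)² · (2·735² = 1080450) / 186²
  = 10.5106 · 1080450 / 34596
  = 328.25
Round up → n = 329 per group.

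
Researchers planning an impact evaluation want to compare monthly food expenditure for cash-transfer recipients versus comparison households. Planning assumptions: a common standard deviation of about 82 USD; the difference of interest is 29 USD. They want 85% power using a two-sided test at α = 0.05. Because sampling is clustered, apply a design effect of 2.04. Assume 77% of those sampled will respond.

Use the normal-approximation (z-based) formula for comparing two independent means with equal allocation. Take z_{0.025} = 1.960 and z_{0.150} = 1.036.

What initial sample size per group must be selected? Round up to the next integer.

n = (z_{α/2} + z_β)² · (σ₁² + σ₂²) / δ²
  = (1.960 + 1.036)² · (2·82² = 13448) / 29²
  = 8.9760 · 13448 / 841
  = 143.53
Design effect: 2.04 × 143.53 = 292.80.
Adjust for 77% response: 292.80 / 0.77 = 380.26.
Round up → n = 381 per group.

n = 381 per group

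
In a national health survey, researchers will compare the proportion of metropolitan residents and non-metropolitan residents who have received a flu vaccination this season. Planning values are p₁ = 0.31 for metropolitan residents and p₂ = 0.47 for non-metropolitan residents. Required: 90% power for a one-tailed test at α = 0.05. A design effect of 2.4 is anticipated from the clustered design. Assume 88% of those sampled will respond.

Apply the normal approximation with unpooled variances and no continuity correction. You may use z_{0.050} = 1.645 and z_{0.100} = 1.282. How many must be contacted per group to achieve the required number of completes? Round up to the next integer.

n = (z_α + z_β)² · [p₁(1−p₁) + p₂(1−p₂)] / (p₁ − p₂)²
  = (1.645 + 1.282)² · (0.31·0.69 + 0.47·0.53) / (-0.16)²
  = (2.927)² · (0.2139 + 0.2491) / 0.0256
  = 8.5673 · 0.4630 / 0.0256
  = 154.95
Design effect: 2.4 × 154.95 = 371.88.
Adjust for 88% response: 371.88 / 0.88 = 422.59.
Round up → n = 423 per group.

n = 423 per group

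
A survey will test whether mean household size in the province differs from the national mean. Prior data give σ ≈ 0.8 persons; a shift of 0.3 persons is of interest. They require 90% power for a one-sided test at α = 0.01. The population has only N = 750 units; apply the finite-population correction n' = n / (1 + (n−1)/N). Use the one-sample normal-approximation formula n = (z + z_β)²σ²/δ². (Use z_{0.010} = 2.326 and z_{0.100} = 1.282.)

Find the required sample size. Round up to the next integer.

n = 83

n = (z_α + z_β)² · σ² / δ²
  = (2.326 + 1.282)² · 0.8² / 0.3²
  = 13.0177 · 0.64 / 0.09
  = 92.57
Finite-population correction (N = 750): 92.57 / (1 + (92.57 − 1)/750) = 82.50.
Round up → n = 83.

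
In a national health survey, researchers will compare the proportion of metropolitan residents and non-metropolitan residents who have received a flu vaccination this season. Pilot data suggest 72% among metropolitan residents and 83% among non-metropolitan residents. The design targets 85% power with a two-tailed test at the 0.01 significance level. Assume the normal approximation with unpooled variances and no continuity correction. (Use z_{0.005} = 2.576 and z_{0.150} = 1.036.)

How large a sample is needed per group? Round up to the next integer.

n = (z_{α/2} + z_β)² · [p₁(1−p₁) + p₂(1−p₂)] / (p₁ − p₂)²
  = (2.576 + 1.036)² · (0.72·0.28 + 0.83·0.17) / (-0.11)²
  = (3.612)² · (0.2016 + 0.1411) / 0.0121
  = 13.0465 · 0.3427 / 0.0121
  = 369.51
Round up → n = 370 per group.

n = 370 per group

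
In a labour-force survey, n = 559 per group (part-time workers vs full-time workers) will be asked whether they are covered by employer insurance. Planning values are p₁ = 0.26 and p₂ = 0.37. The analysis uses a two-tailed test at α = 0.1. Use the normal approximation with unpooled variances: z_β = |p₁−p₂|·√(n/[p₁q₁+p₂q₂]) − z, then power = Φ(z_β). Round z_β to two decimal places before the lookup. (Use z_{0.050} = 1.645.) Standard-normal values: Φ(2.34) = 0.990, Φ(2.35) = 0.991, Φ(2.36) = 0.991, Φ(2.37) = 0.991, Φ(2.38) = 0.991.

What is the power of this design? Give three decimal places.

z_β = |p₁−p₂|·√(n/[p₁q₁+p₂q₂]) − z_{α/2}
    = 0.11 · √(559/0.4255) − 1.645
    = 0.11 · 36.2457 − 1.645
    = 3.9870 − 1.645 = 2.3420 → 2.34
Power = Φ(2.34) = 0.990.

Power ≈ 0.990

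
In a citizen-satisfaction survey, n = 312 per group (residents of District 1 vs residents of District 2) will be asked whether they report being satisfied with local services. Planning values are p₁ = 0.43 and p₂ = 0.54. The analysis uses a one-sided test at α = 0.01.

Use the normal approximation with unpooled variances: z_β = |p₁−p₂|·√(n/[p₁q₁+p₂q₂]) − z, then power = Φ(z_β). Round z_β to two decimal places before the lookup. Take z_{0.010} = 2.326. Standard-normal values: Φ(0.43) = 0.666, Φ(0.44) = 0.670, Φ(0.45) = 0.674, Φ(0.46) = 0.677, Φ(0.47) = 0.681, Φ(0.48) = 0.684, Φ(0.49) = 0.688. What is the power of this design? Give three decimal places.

Power ≈ 0.670

z_β = |p₁−p₂|·√(n/[p₁q₁+p₂q₂]) − z_α
    = 0.11 · √(312/0.4935) − 2.326
    = 0.11 · 25.1440 − 2.326
    = 2.7658 − 2.326 = 0.4398 → 0.44
Power = Φ(0.44) = 0.670.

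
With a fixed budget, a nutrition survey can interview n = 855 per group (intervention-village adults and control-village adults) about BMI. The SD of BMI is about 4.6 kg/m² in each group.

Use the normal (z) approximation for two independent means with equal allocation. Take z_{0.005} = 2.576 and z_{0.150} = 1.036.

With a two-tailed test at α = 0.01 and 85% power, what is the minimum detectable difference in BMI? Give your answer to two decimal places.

δ = (z_{α/2} + z_β) · √((σ₁²+σ₂²)/n)
  = (2.576 + 1.036) · √(42.32/855)
  = 3.612 · √0.0495
  = 3.612 · 0.2225
  = 0.8036

Minimum detectable difference ≈ 0.80 kg/m²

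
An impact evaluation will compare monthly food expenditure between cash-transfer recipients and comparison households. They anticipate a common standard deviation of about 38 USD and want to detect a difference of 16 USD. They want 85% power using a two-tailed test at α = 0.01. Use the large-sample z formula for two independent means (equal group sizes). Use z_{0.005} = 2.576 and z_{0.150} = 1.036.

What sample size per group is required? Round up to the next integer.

n = (z_{α/2} + z_β)² · (σ₁² + σ₂²) / δ²
  = (2.576 + 1.036)² · (2·38² = 2888) / 16²
  = 13.0465 · 2888 / 256
  = 147.18
Round up → n = 148 per group.

n = 148 per group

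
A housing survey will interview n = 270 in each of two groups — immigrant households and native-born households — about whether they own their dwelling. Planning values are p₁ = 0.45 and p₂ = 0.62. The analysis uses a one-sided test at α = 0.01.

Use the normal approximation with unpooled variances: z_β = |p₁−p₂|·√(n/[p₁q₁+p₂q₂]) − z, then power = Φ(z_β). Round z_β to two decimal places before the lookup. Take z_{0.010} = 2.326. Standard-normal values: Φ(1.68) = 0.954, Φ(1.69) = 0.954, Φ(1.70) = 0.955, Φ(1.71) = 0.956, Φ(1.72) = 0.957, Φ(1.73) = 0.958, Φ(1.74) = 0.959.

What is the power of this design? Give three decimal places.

Power ≈ 0.954

z_β = |p₁−p₂|·√(n/[p₁q₁+p₂q₂]) − z_α
    = 0.17 · √(270/0.4831) − 2.326
    = 0.17 · 23.6409 − 2.326
    = 4.0189 − 2.326 = 1.6929 → 1.69
Power = Φ(1.69) = 0.954.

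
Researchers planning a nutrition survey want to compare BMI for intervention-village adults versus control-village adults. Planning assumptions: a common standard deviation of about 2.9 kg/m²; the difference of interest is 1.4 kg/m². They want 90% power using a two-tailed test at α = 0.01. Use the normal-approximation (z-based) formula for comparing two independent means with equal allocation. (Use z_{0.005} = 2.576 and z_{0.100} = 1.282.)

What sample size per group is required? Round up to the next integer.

n = 128 per group

n = (z_{α/2} + z_β)² · (σ₁² + σ₂²) / δ²
  = (2.576 + 1.282)² · (2·2.9² = 16.82) / 1.4²
  = 14.8842 · 16.82 / 1.96
  = 127.73
Round up → n = 128 per group.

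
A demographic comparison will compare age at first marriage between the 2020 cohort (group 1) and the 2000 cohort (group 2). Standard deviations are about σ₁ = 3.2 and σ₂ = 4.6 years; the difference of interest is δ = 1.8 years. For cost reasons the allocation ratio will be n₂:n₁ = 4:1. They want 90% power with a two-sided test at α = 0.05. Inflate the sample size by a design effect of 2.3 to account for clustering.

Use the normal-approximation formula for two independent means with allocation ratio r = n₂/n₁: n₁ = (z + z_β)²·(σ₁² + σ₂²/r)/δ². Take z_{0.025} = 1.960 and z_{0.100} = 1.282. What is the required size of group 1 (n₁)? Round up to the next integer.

n₁ = (z_{α/2} + z_β)² · (σ₁² + σ₂²/r) / δ²
   = (1.960 + 1.282)² · (3.2² + 4.6²/4) / 1.8²
   = 10.5106 · (10.24 + 5.29) / 3.24
   = 10.5106 · 15.53 / 3.24
   = 50.38
Design effect: 2.3 × 50.38 = 115.87.
Round up → n₁ = 116; n₂ = r·n₁ = 4 × 116 = 464.

n₁ = 116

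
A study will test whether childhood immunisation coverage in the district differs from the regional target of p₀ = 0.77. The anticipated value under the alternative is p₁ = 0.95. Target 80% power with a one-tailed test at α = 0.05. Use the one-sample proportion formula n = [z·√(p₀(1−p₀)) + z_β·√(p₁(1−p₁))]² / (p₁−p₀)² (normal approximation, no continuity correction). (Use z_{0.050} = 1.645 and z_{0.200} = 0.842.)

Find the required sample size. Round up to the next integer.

n = [z_α·√(p₀q₀) + z_β·√(p₁q₁)]² / (p₁ − p₀)²
  = [1.645·√(0.77·0.23) + 0.842·√(0.95·0.05)]² / (0.18)²
  = [1.645·0.4208 + 0.842·0.2179]² / 0.0324
  = [0.8758]² / 0.0324
  = 23.67
Round up → n = 24.

n = 24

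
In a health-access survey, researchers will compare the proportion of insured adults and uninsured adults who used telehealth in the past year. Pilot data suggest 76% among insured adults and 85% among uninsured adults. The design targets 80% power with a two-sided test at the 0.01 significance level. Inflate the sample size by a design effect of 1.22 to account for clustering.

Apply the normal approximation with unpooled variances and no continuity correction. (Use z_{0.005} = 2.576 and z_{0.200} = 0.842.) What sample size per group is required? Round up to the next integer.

n = (z_{α/2} + z_β)² · [p₁(1−p₁) + p₂(1−p₂)] / (p₁ − p₂)²
  = (2.576 + 0.842)² · (0.76·0.24 + 0.85·0.15) / (-0.09)²
  = (3.418)² · (0.1824 + 0.1275) / 0.0081
  = 11.6827 · 0.3099 / 0.0081
  = 446.97
Design effect: 1.22 × 446.97 = 545.31.
Round up → n = 546 per group.

n = 546 per group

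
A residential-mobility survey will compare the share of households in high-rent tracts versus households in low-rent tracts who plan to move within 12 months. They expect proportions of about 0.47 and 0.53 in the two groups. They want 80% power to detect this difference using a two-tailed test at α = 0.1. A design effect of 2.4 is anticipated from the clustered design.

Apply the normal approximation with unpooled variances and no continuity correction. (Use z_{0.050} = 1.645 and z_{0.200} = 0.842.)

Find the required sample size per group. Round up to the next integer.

n = 2055 per group

n = (z_{α/2} + z_β)² · [p₁(1−p₁) + p₂(1−p₂)] / (p₁ − p₂)²
  = (1.645 + 0.842)² · (0.47·0.53 + 0.53·0.47) / (-0.06)²
  = (2.487)² · (0.2491 + 0.2491) / 0.0036
  = 6.1852 · 0.4982 / 0.0036
  = 855.96
Design effect: 2.4 × 855.96 = 2054.30.
Round up → n = 2055 per group.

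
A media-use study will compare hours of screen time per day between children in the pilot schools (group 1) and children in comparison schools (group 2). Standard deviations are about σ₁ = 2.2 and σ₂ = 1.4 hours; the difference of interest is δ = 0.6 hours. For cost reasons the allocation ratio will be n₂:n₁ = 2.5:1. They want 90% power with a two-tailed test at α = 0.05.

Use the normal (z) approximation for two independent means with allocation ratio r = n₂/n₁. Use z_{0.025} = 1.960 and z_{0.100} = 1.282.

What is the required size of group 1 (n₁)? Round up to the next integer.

n₁ = (z_{α/2} + z_β)² · (σ₁² + σ₂²/r) / δ²
   = (1.960 + 1.282)² · (2.2² + 1.4²/2.5) / 0.6²
   = 10.5106 · (4.84 + 0.784) / 0.36
   = 10.5106 · 5.624 / 0.36
   = 164.20
Round up → n₁ = 165; n₂ = r·n₁ = 2.5 × 165 = 413.

n₁ = 165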